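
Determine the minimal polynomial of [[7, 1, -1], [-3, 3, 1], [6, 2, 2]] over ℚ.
The characteristic polynomial factors as (x - 4)^3. The minimal polynomial is ∏(x - λ)^{k_λ} where k_λ is the size of the largest Jordan block at λ.

For λ = 4: rank(A - 4I) = 1, and the largest Jordan block has size 2 (the smallest k with rank((A - 4I)^k) = rank((A - 4I)^(k+1))).

So m_A(x) = (x - 4)^2.

m_A(x) = (x - 4)^2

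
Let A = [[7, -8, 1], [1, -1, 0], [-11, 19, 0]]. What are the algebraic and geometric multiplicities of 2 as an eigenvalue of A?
The characteristic polynomial is (x - 2)^3, so the factor x - 2 appears with exponent 3: the algebraic multiplicity is 3.

rank(A - 2I) = 2, so the eigenspace has dimension 3 - 2 = 1: the geometric multiplicity is 1.

Since 1 < 3, A is not diagonalizable.

algebraic multiplicity 3, geometric multiplicity 1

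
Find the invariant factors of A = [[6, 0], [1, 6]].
(x - 6)^2

The Jordan structure of A has elementary divisors (x - 6)^2. Arranging the block sizes at each eigenvalue in decreasing order and taking row products gives the invariant factors.

Invariant factors (smallest first, each dividing the next): (x - 6)^2.

Check: the last factor (x - 6)^2 is the minimal polynomial, and the product (x - 6)^2 is the characteristic polynomial.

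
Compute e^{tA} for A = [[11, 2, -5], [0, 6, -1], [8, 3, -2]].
e^{tA} = [[(-2*t^2 + 6*t + 1)*e^{5*t}, t*(4 - t)*e^{5*t}/2, t*(3*t - 10)*e^{5*t}/2], [-4*t^2*e^{5*t}, (-t^2 + t + 1)*e^{5*t}, t*(3*t - 1)*e^{5*t}], [4*t*(2 - t)*e^{5*t}, t*(3 - t)*e^{5*t}, (3*t*(t - 2) - t + 1)*e^{5*t}]]

A has Jordan form J = [[5, 1, 0], [0, 5, 1], [0, 0, 5]] with A = PJP^{-1}, so e^{tA} = P e^{tJ} P^{-1}.

For a Jordan block J_k(λ), e^{tJ_k(λ)} = e^{λt} · (I + tN + t^2 N^2/2! + ... + t^{k-1} N^{k-1}/(k-1)!) where N is the nilpotent superdiagonal part.

Assembling the blocks and conjugating back gives the entries of e^{tA} as shown above.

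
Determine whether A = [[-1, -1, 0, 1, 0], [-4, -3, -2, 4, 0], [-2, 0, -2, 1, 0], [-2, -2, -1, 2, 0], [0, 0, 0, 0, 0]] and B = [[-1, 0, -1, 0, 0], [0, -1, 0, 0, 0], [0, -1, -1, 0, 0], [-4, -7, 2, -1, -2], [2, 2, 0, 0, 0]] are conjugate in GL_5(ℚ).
Yes.

Two matrices over a field are similar if and only if they have the same invariant factors.

Both A and B have characteristic polynomial x(x + 1)^4 and minimal polynomial x(x + 1)^3. Computing further, both have invariant factors x + 1, x(x + 1)^3. Hence A and B are similar.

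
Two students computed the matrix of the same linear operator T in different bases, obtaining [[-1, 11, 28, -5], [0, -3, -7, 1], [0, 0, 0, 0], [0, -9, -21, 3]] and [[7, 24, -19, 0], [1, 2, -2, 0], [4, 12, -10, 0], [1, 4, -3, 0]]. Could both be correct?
Yes.

Two matrices over a field are similar if and only if they have the same invariant factors.

Both A and B have characteristic polynomial x^3(x + 1) and minimal polynomial x^2(x + 1). Computing further, both have invariant factors x, x^2(x + 1). Hence A and B are similar.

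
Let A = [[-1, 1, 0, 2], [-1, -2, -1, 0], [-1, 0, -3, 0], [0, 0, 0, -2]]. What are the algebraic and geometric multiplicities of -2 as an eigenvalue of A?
The characteristic polynomial is (x + 2)^4, so the factor x + 2 appears with exponent 4: the algebraic multiplicity is 4.

rank(A + 2I) = 2, so the eigenspace has dimension 4 - 2 = 2: the geometric multiplicity is 2.

Since 2 < 4, A is not diagonalizable.

algebraic multiplicity 4, geometric multiplicity 2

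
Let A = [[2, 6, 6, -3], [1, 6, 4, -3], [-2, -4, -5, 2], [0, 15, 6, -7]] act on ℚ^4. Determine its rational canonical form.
The invariant factors of A (the non-unit diagonal entries of the Smith normal form of xI - A over ℚ[x]) are x + 1, (x + 1)^3, each dividing the next. The characteristic polynomial is their product, (x + 1)^4.

The rational canonical form is the block-diagonal matrix of companion matrices C(f_i):
R = [[-1, 0, 0, 0], [0, 0, 0, -1], [0, 1, 0, -3], [0, 0, 1, -3]].

R = [[-1, 0, 0, 0], [0, 0, 0, -1], [0, 1, 0, -3], [0, 0, 1, -3]]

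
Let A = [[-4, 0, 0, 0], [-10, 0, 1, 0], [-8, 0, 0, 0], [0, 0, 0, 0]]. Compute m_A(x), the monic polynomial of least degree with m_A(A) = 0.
The characteristic polynomial factors as x^3(x + 4). The minimal polynomial is ∏(x - λ)^{k_λ} where k_λ is the size of the largest Jordan block at λ.

For λ = -4: rank(A + 4I) = 3, and the largest Jordan block has size 1 (the smallest k with rank((A + 4I)^k) = rank((A + 4I)^(k+1))).
For λ = 0: rank(A) = 2, and the largest Jordan block has size 2 (the smallest k with rank(A^k) = rank(A^(k+1))).

So m_A(x) = x^2(x + 4).

m_A(x) = x^2(x + 4)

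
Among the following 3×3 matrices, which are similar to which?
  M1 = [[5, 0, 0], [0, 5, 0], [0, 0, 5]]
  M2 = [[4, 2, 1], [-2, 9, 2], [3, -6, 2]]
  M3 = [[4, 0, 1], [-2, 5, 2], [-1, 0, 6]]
Characteristic polynomials: χ_{M1} = (x - 5)^3, χ_{M2} = (x - 5)^3, χ_{M3} = (x - 5)^3.

{M1}: invariant factors x - 5, x - 5, x - 5.

{M2, M3}: invariant factors x - 5, (x - 5)^2.

Matrices are similar if and only if their invariant-factor lists agree; the partition into similarity classes is {M1}, {M2, M3}.

2 classes: {M1}, {M2, M3}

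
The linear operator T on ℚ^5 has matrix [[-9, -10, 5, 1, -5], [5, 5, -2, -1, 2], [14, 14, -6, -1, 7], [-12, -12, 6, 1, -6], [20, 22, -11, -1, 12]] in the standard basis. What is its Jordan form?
The characteristic polynomial is det(xI - A) = (x - 1)^4(x + 1), so the eigenvalues are -1 (algebraic multiplicity 1), 1 (algebraic multiplicity 4).

For λ = -1: algebraic multiplicity 1 gives one 1×1 block.

For λ = 1: rank(A - I) = 3, rank((A - I)^2) = 2, rank((A - I)^3) = 1. The eigenspace has dimension 5 - 3 = 2, so there are 2 Jordan blocks; the rank sequence gives block sizes [3, 1].

Assembling the blocks gives the Jordan form J above.

J = [[-1, 0, 0, 0, 0], [0, 1, 1, 0, 0], [0, 0, 1, 1, 0], [0, 0, 0, 1, 0], [0, 0, 0, 0, 1]]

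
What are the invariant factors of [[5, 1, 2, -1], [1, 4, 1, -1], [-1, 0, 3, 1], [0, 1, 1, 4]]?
The Jordan structure of A has elementary divisors (x - 4)^2, (x - 4)^2. Arranging the block sizes at each eigenvalue in decreasing order and taking row products gives the invariant factors.

Invariant factors (smallest first, each dividing the next): (x - 4)^2, (x - 4)^2.

Check: the last factor (x - 4)^2 is the minimal polynomial, and the product (x - 4)^4 is the characteristic polynomial.

(x - 4)^2, (x - 4)^2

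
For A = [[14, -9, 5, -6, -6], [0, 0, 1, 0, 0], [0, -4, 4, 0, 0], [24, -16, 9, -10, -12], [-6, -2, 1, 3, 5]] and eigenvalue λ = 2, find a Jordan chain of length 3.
We seek v_1 ∈ ker((A - 2I)^3) \ ker((A - 2I)^2), then set v_{i+1} = (A - 2I) v_i.

One such chain is v_1 = [[0, -4, -7, 2, -2]]^T, v_2 = [[1, 1, 2, 1, 1]]^T, v_3 = [[1, 0, 0, 2, 0]]^T. Check: (A - 2I) v_3 = [[0, 0, 0, 0, 0]]^T = 0.

v_1 = [[0, -4, -7, 2, -2]]^T, v_2 = [[1, 1, 2, 1, 1]]^T, v_3 = [[1, 0, 0, 2, 0]]^T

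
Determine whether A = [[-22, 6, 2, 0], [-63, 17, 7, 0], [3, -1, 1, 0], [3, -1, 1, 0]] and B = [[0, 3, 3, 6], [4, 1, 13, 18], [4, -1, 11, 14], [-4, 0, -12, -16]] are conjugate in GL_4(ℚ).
Two matrices over a field are similar if and only if they have the same invariant factors.

Both A and B have characteristic polynomial x^3(x + 4) and minimal polynomial x^2(x + 4). Computing further, both have invariant factors x, x^2(x + 4). Hence A and B are similar.

Yes.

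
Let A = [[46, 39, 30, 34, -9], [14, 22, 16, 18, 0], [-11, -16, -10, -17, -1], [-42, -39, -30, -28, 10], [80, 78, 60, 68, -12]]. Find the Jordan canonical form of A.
J = [[0, 1, 0, 0, 0], [0, 0, 0, 0, 0], [0, 0, 6, 1, 0], [0, 0, 0, 6, 1], [0, 0, 0, 0, 6]]

The characteristic polynomial is det(xI - A) = x^2(x - 6)^3, so the eigenvalues are 0 (algebraic multiplicity 2), 6 (algebraic multiplicity 3).

For λ = 0: rank(A) = 4, rank(A^2) = 3. The eigenspace has dimension 5 - 4 = 1, so there is 1 Jordan block; the rank sequence gives block sizes [2].

For λ = 6: rank(A - 6I) = 4, rank((A - 6I)^2) = 3, rank((A - 6I)^3) = 2. The eigenspace has dimension 5 - 4 = 1, so there is 1 Jordan block; the rank sequence gives block sizes [3].

Assembling the blocks gives the Jordan form J above.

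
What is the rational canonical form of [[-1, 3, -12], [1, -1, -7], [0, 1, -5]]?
The invariant factors of A (the non-unit diagonal entries of the Smith normal form of xI - A over ℚ[x]) are (x + 1)(x + 3)^2, each dividing the next. The characteristic polynomial is their product, (x + 1)(x + 3)^2.

The rational canonical form is the block-diagonal matrix of companion matrices C(f_i):
R = [[0, 0, -9], [1, 0, -15], [0, 1, -7]].

R = [[0, 0, -9], [1, 0, -15], [0, 1, -7]]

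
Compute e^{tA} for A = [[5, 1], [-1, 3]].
e^{tA} = [[(t + 1)*e^{4*t}, t*e^{4*t}], [-t*e^{4*t}, (1 - t)*e^{4*t}]]

A has Jordan form J = [[4, 1], [0, 4]] with A = PJP^{-1}, so e^{tA} = P e^{tJ} P^{-1}.

For a Jordan block J_k(λ), e^{tJ_k(λ)} = e^{λt} · (I + tN + t^2 N^2/2! + ... + t^{k-1} N^{k-1}/(k-1)!) where N is the nilpotent superdiagonal part.

Assembling the blocks and conjugating back gives the entries of e^{tA} as shown above.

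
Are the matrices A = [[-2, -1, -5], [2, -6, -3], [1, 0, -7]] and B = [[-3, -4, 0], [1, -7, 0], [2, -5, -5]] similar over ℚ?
Yes.

Two matrices over a field are similar if and only if they have the same invariant factors.

Both A and B have characteristic polynomial (x + 5)^3 and minimal polynomial (x + 5)^3. Computing further, both have invariant factors (x + 5)^3. Hence A and B are similar.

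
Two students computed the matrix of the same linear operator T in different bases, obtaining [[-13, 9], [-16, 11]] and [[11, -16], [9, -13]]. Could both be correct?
Yes.

Two matrices over a field are similar if and only if they have the same invariant factors.

Both A and B have characteristic polynomial (x + 1)^2 and minimal polynomial (x + 1)^2. Computing further, both have invariant factors (x + 1)^2. Hence A and B are similar.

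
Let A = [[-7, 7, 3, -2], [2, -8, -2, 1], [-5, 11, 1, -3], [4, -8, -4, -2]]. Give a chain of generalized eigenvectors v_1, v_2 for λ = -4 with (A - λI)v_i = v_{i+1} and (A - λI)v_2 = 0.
v_1 = [[0, 1, 0, 2]]^T, v_2 = [[3, -2, 5, -4]]^T

We seek v_1 ∈ ker((A + 4I)^2) \ ker(A + 4I), then set v_{i+1} = (A + 4I) v_i.

One such chain is v_1 = [[0, 1, 0, 2]]^T, v_2 = [[3, -2, 5, -4]]^T. Check: (A + 4I) v_2 = [[0, 0, 0, 0]]^T = 0.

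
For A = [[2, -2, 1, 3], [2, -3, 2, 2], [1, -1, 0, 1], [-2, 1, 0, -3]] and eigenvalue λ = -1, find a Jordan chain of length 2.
We seek v_1 ∈ ker((A + I)^2) \ ker(A + I), then set v_{i+1} = (A + I) v_i.

One such chain is v_1 = [[1, 1, 0, 0]]^T, v_2 = [[1, 0, 0, -1]]^T. Check: (A + I) v_2 = [[0, 0, 0, 0]]^T = 0.

v_1 = [[1, 1, 0, 0]]^T, v_2 = [[1, 0, 0, -1]]^T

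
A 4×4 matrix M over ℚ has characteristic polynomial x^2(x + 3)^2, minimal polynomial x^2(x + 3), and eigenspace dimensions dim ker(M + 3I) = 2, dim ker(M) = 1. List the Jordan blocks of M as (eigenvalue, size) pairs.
λ = -3: algebraic multiplicity 2 (exponent in χ_M), largest block size 1 (exponent in m_M), 2 blocks (geometric multiplicity). These force block sizes [1, 1].
λ = 0: algebraic multiplicity 2 (exponent in χ_M), largest block size 2 (exponent in m_M), 1 block (geometric multiplicity). This forces block sizes [2].

Jordan blocks: (-3, 1), (-3, 1), (0, 2)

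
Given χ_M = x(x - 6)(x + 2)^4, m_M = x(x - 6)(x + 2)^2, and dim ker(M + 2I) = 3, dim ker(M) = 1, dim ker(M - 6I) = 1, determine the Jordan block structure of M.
λ = -2: algebraic multiplicity 4 (exponent in χ_M), largest block size 2 (exponent in m_M), 3 blocks (geometric multiplicity). These force block sizes [2, 1, 1].
λ = 0: algebraic multiplicity 1 (exponent in χ_M), largest block size 1 (exponent in m_M), 1 block (geometric multiplicity). This forces block sizes [1].
λ = 6: algebraic multiplicity 1 (exponent in χ_M), largest block size 1 (exponent in m_M), 1 block (geometric multiplicity). This forces block sizes [1].

Jordan blocks: (-2, 2), (-2, 1), (-2, 1), (0, 1), (6, 1)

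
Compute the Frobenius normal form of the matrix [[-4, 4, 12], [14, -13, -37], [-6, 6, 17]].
The invariant factors of A (the non-unit diagonal entries of the Smith normal form of xI - A over ℚ[x]) are x^3 + x - 4, each dividing the next. The characteristic polynomial is their product, x^3 + x - 4.

The rational canonical form is the block-diagonal matrix of companion matrices C(f_i):
R = [[0, 0, 4], [1, 0, -1], [0, 1, 0]].

Note the characteristic polynomial does not split into linear factors over ℚ, so A has no Jordan form over ℚ; the rational canonical form exists over any field.

R = [[0, 0, 4], [1, 0, -1], [0, 1, 0]]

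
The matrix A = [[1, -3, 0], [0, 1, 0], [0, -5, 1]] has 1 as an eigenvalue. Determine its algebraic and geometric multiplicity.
The characteristic polynomial is (x - 1)^3, so the factor x - 1 appears with exponent 3: the algebraic multiplicity is 3.

rank(A - I) = 1, so the eigenspace has dimension 3 - 1 = 2: the geometric multiplicity is 2.

Since 2 < 3, A is not diagonalizable.

algebraic multiplicity 3, geometric multiplicity 2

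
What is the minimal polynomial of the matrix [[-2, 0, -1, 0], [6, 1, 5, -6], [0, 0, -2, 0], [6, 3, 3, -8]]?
m_A(x) = (x + 2)^2(x + 5)

The characteristic polynomial factors as (x + 2)^3(x + 5). The minimal polynomial is ∏(x - λ)^{k_λ} where k_λ is the size of the largest Jordan block at λ.

For λ = -5: rank(A + 5I) = 3, and the largest Jordan block has size 1 (the smallest k with rank((A + 5I)^k) = rank((A + 5I)^(k+1))).
For λ = -2: rank(A + 2I) = 2, and the largest Jordan block has size 2 (the smallest k with rank((A + 2I)^k) = rank((A + 2I)^(k+1))).

So m_A(x) = (x + 2)^2(x + 5).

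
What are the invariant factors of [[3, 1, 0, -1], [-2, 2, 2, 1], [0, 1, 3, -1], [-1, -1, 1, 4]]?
x - 3, (x - 3)^3

The Jordan structure of A has elementary divisors (x - 3)^3, (x - 3). Arranging the block sizes at each eigenvalue in decreasing order and taking row products gives the invariant factors.

Invariant factors (smallest first, each dividing the next): x - 3, (x - 3)^3.

Check: the last factor (x - 3)^3 is the minimal polynomial, and the product (x - 3)^4 is the characteristic polynomial.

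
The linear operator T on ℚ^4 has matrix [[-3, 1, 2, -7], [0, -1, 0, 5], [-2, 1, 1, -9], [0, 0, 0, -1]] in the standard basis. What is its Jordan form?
The characteristic polynomial is det(xI - A) = (x + 1)^4, so the eigenvalues are -1 (algebraic multiplicity 4).

For λ = -1: rank(A + I) = 2, rank((A + I)^2) = 1, rank((A + I)^3) = 0. The eigenspace has dimension 4 - 2 = 2, so there are 2 Jordan blocks; the rank sequence gives block sizes [3, 1].

Assembling the blocks gives the Jordan form J above.

J = [[-1, 1, 0, 0], [0, -1, 1, 0], [0, 0, -1, 0], [0, 0, 0, -1]]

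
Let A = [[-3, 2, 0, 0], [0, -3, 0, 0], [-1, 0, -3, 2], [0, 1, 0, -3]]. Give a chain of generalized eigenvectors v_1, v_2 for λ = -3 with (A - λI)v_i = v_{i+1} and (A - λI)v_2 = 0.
v_1 = [[0, 1, -3, 0]]^T, v_2 = [[2, 0, 0, 1]]^T

We seek v_1 ∈ ker((A + 3I)^2) \ ker(A + 3I), then set v_{i+1} = (A + 3I) v_i.

One such chain is v_1 = [[0, 1, -3, 0]]^T, v_2 = [[2, 0, 0, 1]]^T. Check: (A + 3I) v_2 = [[0, 0, 0, 0]]^T = 0.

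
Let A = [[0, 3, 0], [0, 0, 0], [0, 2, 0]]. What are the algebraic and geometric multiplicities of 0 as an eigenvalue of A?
The characteristic polynomial is x^3, so the factor x appears with exponent 3: the algebraic multiplicity is 3.

rank(A) = 1, so the eigenspace has dimension 3 - 1 = 2: the geometric multiplicity is 2.

Since 2 < 3, A is not diagonalizable.

algebraic multiplicity 3, geometric multiplicity 2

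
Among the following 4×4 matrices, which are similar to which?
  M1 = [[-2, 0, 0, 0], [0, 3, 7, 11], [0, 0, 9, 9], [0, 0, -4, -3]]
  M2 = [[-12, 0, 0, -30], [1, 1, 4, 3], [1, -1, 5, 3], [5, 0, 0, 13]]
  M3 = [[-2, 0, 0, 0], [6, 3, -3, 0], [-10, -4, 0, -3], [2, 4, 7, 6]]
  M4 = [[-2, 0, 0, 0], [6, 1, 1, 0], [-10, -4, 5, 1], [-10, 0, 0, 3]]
1 class: {M1, M2, M3, M4}

Characteristic polynomials: χ_{M1} = (x - 3)^3(x + 2), χ_{M2} = (x - 3)^3(x + 2), χ_{M3} = (x - 3)^3(x + 2), χ_{M4} = (x - 3)^3(x + 2).

{M1, M2, M3, M4}: invariant factors (x - 3)^3(x + 2).

Matrices are similar if and only if their invariant-factor lists agree; the partition into similarity classes is {M1, M2, M3, M4}.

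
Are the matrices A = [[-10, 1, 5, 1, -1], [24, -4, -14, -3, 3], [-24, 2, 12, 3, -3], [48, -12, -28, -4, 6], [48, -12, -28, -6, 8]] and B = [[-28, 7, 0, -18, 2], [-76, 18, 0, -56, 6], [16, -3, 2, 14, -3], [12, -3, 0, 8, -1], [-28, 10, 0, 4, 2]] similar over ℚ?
Two matrices over a field are similar if and only if they have the same invariant factors.

Both A and B have characteristic polynomial (x - 2)^3(x + 2)^2 and minimal polynomial (x - 2)^2(x + 2)^2. Computing further, both have invariant factors x - 2, (x - 2)^2(x + 2)^2. Hence A and B are similar.

Yes.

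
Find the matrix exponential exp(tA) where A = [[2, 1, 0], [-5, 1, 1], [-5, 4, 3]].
e^{tA} = [[(2 - 5*t^2)*e^{2*t}/2, t*(2 - t)*e^{2*t}/2, t^2*e^{2*t}/2], [-5*t*e^{2*t}, (1 - t)*e^{2*t}, t*e^{2*t}], [5*t*(-5*t - 2)*e^{2*t}/2, t*(8 - 5*t)*e^{2*t}/2, (5*t^2/2 + t + 1)*e^{2*t}]]

A has Jordan form J = [[2, 1, 0], [0, 2, 1], [0, 0, 2]] with A = PJP^{-1}, so e^{tA} = P e^{tJ} P^{-1}.

For a Jordan block J_k(λ), e^{tJ_k(λ)} = e^{λt} · (I + tN + t^2 N^2/2! + ... + t^{k-1} N^{k-1}/(k-1)!) where N is the nilpotent superdiagonal part.

Assembling the blocks and conjugating back gives the entries of e^{tA} as shown above.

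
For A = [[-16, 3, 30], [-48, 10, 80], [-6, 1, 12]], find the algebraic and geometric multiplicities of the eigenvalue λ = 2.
algebraic multiplicity 3, geometric multiplicity 2

The characteristic polynomial is (x - 2)^3, so the factor x - 2 appears with exponent 3: the algebraic multiplicity is 3.

rank(A - 2I) = 1, so the eigenspace has dimension 3 - 1 = 2: the geometric multiplicity is 2.

Since 2 < 3, A is not diagonalizable.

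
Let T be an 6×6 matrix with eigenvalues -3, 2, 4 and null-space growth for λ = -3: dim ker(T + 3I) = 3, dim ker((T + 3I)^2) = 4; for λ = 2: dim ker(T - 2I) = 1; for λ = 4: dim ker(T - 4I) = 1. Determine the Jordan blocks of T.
Jordan blocks: (-3, 2), (-3, 1), (-3, 1), (2, 1), (4, 1)

λ = -3: successive nullity increments [3, 1] count blocks of size ≥ k; block sizes are [2, 1, 1].
λ = 2: successive nullity increments [1] count blocks of size ≥ k; block sizes are [1].
λ = 4: successive nullity increments [1] count blocks of size ≥ k; block sizes are [1].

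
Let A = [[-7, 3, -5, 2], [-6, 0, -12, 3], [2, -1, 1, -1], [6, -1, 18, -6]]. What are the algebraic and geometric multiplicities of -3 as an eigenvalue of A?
The characteristic polynomial is (x + 3)^4, so the factor x + 3 appears with exponent 4: the algebraic multiplicity is 4.

rank(A + 3I) = 2, so the eigenspace has dimension 4 - 2 = 2: the geometric multiplicity is 2.

Since 2 < 4, A is not diagonalizable.

algebraic multiplicity 4, geometric multiplicity 2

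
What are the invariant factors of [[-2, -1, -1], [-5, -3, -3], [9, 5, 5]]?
x^3

The Jordan structure of A has elementary divisors x^3. Arranging the block sizes at each eigenvalue in decreasing order and taking row products gives the invariant factors.

Invariant factors (smallest first, each dividing the next): x^3.

Check: the last factor x^3 is the minimal polynomial, and the product x^3 is the characteristic polynomial.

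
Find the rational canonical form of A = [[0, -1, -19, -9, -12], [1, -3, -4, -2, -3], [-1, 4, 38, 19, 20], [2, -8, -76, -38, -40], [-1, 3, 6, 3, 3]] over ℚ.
R = [[0, 0, 0, 0, 0], [1, 0, 0, 0, 0], [0, 1, 0, 0, 16], [0, 0, 1, 0, 12], [0, 0, 0, 1, 0]]

The invariant factors of A (the non-unit diagonal entries of the Smith normal form of xI - A over ℚ[x]) are x^2(x - 4)(x + 2)^2, each dividing the next. The characteristic polynomial is their product, x^2(x - 4)(x + 2)^2.

The rational canonical form is the block-diagonal matrix of companion matrices C(f_i):
R = [[0, 0, 0, 0, 0], [1, 0, 0, 0, 0], [0, 1, 0, 0, 16], [0, 0, 1, 0, 12], [0, 0, 0, 1, 0]].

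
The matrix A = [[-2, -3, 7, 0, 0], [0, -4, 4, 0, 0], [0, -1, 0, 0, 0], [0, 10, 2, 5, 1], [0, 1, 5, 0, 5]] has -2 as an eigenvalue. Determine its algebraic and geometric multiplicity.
algebraic multiplicity 3, geometric multiplicity 1

The characteristic polynomial is (x - 5)^2(x + 2)^3, so the factor x + 2 appears with exponent 3: the algebraic multiplicity is 3.

rank(A + 2I) = 4, so the eigenspace has dimension 5 - 4 = 1: the geometric multiplicity is 1.

Since 1 < 3, A is not diagonalizable.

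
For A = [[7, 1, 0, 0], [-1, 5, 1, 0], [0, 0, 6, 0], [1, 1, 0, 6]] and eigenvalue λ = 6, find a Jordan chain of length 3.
v_1 = [[2, -2, 1, 4]]^T, v_2 = [[0, 1, 0, 0]]^T, v_3 = [[1, -1, 0, 1]]^T

We seek v_1 ∈ ker((A - 6I)^3) \ ker((A - 6I)^2), then set v_{i+1} = (A - 6I) v_i.

One such chain is v_1 = [[2, -2, 1, 4]]^T, v_2 = [[0, 1, 0, 0]]^T, v_3 = [[1, -1, 0, 1]]^T. Check: (A - 6I) v_3 = [[0, 0, 0, 0]]^T = 0.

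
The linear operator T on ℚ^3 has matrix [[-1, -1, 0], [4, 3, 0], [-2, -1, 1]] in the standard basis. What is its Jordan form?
The characteristic polynomial is det(xI - A) = (x - 1)^3, so the eigenvalues are 1 (algebraic multiplicity 3).

For λ = 1: rank(A - I) = 1, rank((A - I)^2) = 0. The eigenspace has dimension 3 - 1 = 2, so there are 2 Jordan blocks; the rank sequence gives block sizes [2, 1].

Assembling the blocks gives the Jordan form J above.

J = [[1, 1, 0], [0, 1, 0], [0, 0, 1]]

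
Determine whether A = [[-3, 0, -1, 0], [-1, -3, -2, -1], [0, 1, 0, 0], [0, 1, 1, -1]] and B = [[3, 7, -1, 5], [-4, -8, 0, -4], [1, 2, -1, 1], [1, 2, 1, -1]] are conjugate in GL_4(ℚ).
Both have characteristic polynomial (x + 1)(x + 2)^3, but the minimal polynomial of A is (x + 1)(x + 2)^3 while the minimal polynomial of B is (x + 1)(x + 2)^2. The minimal polynomial is a similarity invariant, so A and B are not similar.

No.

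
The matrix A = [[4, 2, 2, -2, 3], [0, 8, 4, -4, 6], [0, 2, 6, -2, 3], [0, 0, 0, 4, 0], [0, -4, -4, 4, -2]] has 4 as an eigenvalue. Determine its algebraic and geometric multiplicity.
The characteristic polynomial is (x - 4)^5, so the factor x - 4 appears with exponent 5: the algebraic multiplicity is 5.

rank(A - 4I) = 1, so the eigenspace has dimension 5 - 1 = 4: the geometric multiplicity is 4.

Since 4 < 5, A is not diagonalizable.

algebraic multiplicity 5, geometric multiplicity 4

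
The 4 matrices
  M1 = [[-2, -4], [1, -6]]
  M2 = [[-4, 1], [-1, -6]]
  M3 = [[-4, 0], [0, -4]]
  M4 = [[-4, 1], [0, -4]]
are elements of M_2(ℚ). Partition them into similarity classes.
Characteristic polynomials: χ_{M1} = (x + 4)^2, χ_{M2} = (x + 5)^2, χ_{M3} = (x + 4)^2, χ_{M4} = (x + 4)^2.

{M1, M4}: invariant factors (x + 4)^2.

{M2}: invariant factors (x + 5)^2.

{M3}: invariant factors x + 4, x + 4.

Matrices are similar if and only if their invariant-factor lists agree; the partition into similarity classes is {M1, M4}, {M2}, {M3}.

3 classes: {M1, M4}, {M2}, {M3}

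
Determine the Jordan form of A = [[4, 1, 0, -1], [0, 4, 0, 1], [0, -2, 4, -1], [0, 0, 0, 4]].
The characteristic polynomial is det(xI - A) = (x - 4)^4, so the eigenvalues are 4 (algebraic multiplicity 4).

For λ = 4: rank(A - 4I) = 2, rank((A - 4I)^2) = 1, rank((A - 4I)^3) = 0. The eigenspace has dimension 4 - 2 = 2, so there are 2 Jordan blocks; the rank sequence gives block sizes [3, 1].

Assembling the blocks gives the Jordan form J above.

J = [[4, 1, 0, 0], [0, 4, 1, 0], [0, 0, 4, 0], [0, 0, 0, 4]]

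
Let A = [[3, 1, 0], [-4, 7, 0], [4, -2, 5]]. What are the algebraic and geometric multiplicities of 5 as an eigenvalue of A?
algebraic multiplicity 3, geometric multiplicity 2

The characteristic polynomial is (x - 5)^3, so the factor x - 5 appears with exponent 3: the algebraic multiplicity is 3.

rank(A - 5I) = 1, so the eigenspace has dimension 3 - 1 = 2: the geometric multiplicity is 2.

Since 2 < 3, A is not diagonalizable.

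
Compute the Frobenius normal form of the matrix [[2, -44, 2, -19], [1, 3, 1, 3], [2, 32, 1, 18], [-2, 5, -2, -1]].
The invariant factors of A (the non-unit diagonal entries of the Smith normal form of xI - A over ℚ[x]) are (x - 5)(x^3 - 4x - 5), each dividing the next. The characteristic polynomial is their product, (x - 5)(x^3 - 4x - 5).

The rational canonical form is the block-diagonal matrix of companion matrices C(f_i):
R = [[0, 0, 0, -25], [1, 0, 0, -15], [0, 1, 0, 4], [0, 0, 1, 5]].

Note the characteristic polynomial does not split into linear factors over ℚ, so A has no Jordan form over ℚ; the rational canonical form exists over any field.

R = [[0, 0, 0, -25], [1, 0, 0, -15], [0, 1, 0, 4], [0, 0, 1, 5]]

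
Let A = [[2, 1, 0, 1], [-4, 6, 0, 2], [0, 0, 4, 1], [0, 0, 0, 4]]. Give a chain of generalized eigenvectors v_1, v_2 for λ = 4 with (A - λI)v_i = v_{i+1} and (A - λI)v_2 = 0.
We seek v_1 ∈ ker((A - 4I)^2) \ ker(A - 4I), then set v_{i+1} = (A - 4I) v_i.

One such chain is v_1 = [[0, 2, 0, -1]]^T, v_2 = [[1, 2, -1, 0]]^T. Check: (A - 4I) v_2 = [[0, 0, 0, 0]]^T = 0.

v_1 = [[0, 2, 0, -1]]^T, v_2 = [[1, 2, -1, 0]]^T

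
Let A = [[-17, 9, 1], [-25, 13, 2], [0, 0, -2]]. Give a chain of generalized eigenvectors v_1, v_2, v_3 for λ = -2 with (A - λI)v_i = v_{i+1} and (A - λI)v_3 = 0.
v_1 = [[2, 4, 1]]^T, v_2 = [[7, 12, 0]]^T, v_3 = [[3, 5, 0]]^T

We seek v_1 ∈ ker((A + 2I)^3) \ ker((A + 2I)^2), then set v_{i+1} = (A + 2I) v_i.

One such chain is v_1 = [[2, 4, 1]]^T, v_2 = [[7, 12, 0]]^T, v_3 = [[3, 5, 0]]^T. Check: (A + 2I) v_3 = [[0, 0, 0]]^T = 0.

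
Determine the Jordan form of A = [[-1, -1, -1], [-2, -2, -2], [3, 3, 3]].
J = [[0, 1, 0], [0, 0, 0], [0, 0, 0]]

The characteristic polynomial is det(xI - A) = x^3, so the eigenvalues are 0 (algebraic multiplicity 3).

For λ = 0: rank(A) = 1, rank(A^2) = 0. The eigenspace has dimension 3 - 1 = 2, so there are 2 Jordan blocks; the rank sequence gives block sizes [2, 1].

Assembling the blocks gives the Jordan form J above.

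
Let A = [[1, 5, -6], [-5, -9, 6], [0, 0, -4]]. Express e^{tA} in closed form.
A has Jordan form J = [[-4, 1, 0], [0, -4, 0], [0, 0, -4]] with A = PJP^{-1}, so e^{tA} = P e^{tJ} P^{-1}.

For a Jordan block J_k(λ), e^{tJ_k(λ)} = e^{λt} · (I + tN + t^2 N^2/2! + ... + t^{k-1} N^{k-1}/(k-1)!) where N is the nilpotent superdiagonal part.

Assembling the blocks and conjugating back gives the entries of e^{tA} as shown above.

e^{tA} = [[(5*t + 1)*e^{-4*t}, 5*t*e^{-4*t}, -6*t*e^{-4*t}], [-5*t*e^{-4*t}, (1 - 5*t)*e^{-4*t}, 6*t*e^{-4*t}], [0, 0, e^{-4*t}]]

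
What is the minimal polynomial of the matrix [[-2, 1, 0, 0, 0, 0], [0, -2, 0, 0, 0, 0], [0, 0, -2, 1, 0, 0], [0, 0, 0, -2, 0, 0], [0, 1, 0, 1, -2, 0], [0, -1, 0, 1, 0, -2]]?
The characteristic polynomial factors as (x + 2)^6. The minimal polynomial is ∏(x - λ)^{k_λ} where k_λ is the size of the largest Jordan block at λ.

For λ = -2: rank(A + 2I) = 2, and the largest Jordan block has size 2 (the smallest k with rank((A + 2I)^k) = rank((A + 2I)^(k+1))).

So m_A(x) = (x + 2)^2.

m_A(x) = (x + 2)^2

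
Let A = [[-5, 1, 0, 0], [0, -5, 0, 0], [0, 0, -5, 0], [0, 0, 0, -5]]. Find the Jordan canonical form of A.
The characteristic polynomial is det(xI - A) = (x + 5)^4, so the eigenvalues are -5 (algebraic multiplicity 4).

For λ = -5: rank(A + 5I) = 1, rank((A + 5I)^2) = 0. The eigenspace has dimension 4 - 1 = 3, so there are 3 Jordan blocks; the rank sequence gives block sizes [2, 1, 1].

Assembling the blocks gives the Jordan form J above.

J = [[-5, 1, 0, 0], [0, -5, 0, 0], [0, 0, -5, 0], [0, 0, 0, -5]]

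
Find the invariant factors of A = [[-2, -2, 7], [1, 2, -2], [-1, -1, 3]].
(x - 1)^3

The Jordan structure of A has elementary divisors (x - 1)^3. Arranging the block sizes at each eigenvalue in decreasing order and taking row products gives the invariant factors.

Invariant factors (smallest first, each dividing the next): (x - 1)^3.

Check: the last factor (x - 1)^3 is the minimal polynomial, and the product (x - 1)^3 is the characteristic polynomial.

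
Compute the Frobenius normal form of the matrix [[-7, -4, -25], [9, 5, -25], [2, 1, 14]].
R = [[0, 0, 64], [1, 0, -48], [0, 1, 12]]

The invariant factors of A (the non-unit diagonal entries of the Smith normal form of xI - A over ℚ[x]) are (x - 4)^3, each dividing the next. The characteristic polynomial is their product, (x - 4)^3.

The rational canonical form is the block-diagonal matrix of companion matrices C(f_i):
R = [[0, 0, 64], [1, 0, -48], [0, 1, 12]].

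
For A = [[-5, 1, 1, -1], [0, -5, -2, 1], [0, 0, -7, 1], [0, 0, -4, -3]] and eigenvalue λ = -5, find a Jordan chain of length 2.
We seek v_1 ∈ ker((A + 5I)^2) \ ker(A + 5I), then set v_{i+1} = (A + 5I) v_i.

One such chain is v_1 = [[2, -1, -2, -4]]^T, v_2 = [[1, 0, 0, 0]]^T. Check: (A + 5I) v_2 = [[0, 0, 0, 0]]^T = 0.

v_1 = [[2, -1, -2, -4]]^T, v_2 = [[1, 0, 0, 0]]^T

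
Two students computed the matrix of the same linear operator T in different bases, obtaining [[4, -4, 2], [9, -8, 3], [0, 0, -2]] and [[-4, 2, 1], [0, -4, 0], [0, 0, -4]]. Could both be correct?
trace(A) = -6 but trace(B) = -12. The trace is a similarity invariant, so A and B are not similar.

No.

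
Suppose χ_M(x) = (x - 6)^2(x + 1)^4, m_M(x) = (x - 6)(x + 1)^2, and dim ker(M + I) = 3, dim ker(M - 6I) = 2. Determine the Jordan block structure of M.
Jordan blocks: (-1, 2), (-1, 1), (-1, 1), (6, 1), (6, 1)

λ = -1: algebraic multiplicity 4 (exponent in χ_M), largest block size 2 (exponent in m_M), 3 blocks (geometric multiplicity). These force block sizes [2, 1, 1].
λ = 6: algebraic multiplicity 2 (exponent in χ_M), largest block size 1 (exponent in m_M), 2 blocks (geometric multiplicity). These force block sizes [1, 1].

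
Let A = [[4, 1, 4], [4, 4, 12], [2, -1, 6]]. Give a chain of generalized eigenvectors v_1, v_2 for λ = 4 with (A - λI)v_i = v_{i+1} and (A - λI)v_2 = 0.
We seek v_1 ∈ ker((A - 4I)^2) \ ker(A - 4I), then set v_{i+1} = (A - 4I) v_i.

One such chain is v_1 = [[1, 3, 0]]^T, v_2 = [[3, 4, -1]]^T. Check: (A - 4I) v_2 = [[0, 0, 0]]^T = 0.

v_1 = [[1, 3, 0]]^T, v_2 = [[3, 4, -1]]^T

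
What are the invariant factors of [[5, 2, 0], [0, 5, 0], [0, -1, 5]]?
x - 5, (x - 5)^2

The Jordan structure of A has elementary divisors (x - 5)^2, (x - 5). Arranging the block sizes at each eigenvalue in decreasing order and taking row products gives the invariant factors.

Invariant factors (smallest first, each dividing the next): x - 5, (x - 5)^2.

Check: the last factor (x - 5)^2 is the minimal polynomial, and the product (x - 5)^3 is the characteristic polynomial.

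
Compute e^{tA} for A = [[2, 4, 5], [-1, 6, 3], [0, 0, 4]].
e^{tA} = [[(1 - 2*t)*e^{4*t}, 4*t*e^{4*t}, t*(t + 5)*e^{4*t}], [-t*e^{4*t}, (2*t + 1)*e^{4*t}, t*(t + 6)*e^{4*t}/2], [0, 0, e^{4*t}]]

A has Jordan form J = [[4, 1, 0], [0, 4, 1], [0, 0, 4]] with A = PJP^{-1}, so e^{tA} = P e^{tJ} P^{-1}.

For a Jordan block J_k(λ), e^{tJ_k(λ)} = e^{λt} · (I + tN + t^2 N^2/2! + ... + t^{k-1} N^{k-1}/(k-1)!) where N is the nilpotent superdiagonal part.

Assembling the blocks and conjugating back gives the entries of e^{tA} as shown above.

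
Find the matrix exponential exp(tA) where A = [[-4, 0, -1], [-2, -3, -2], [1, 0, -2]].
A has Jordan form J = [[-3, 1, 0], [0, -3, 0], [0, 0, -3]] with A = PJP^{-1}, so e^{tA} = P e^{tJ} P^{-1}.

For a Jordan block J_k(λ), e^{tJ_k(λ)} = e^{λt} · (I + tN + t^2 N^2/2! + ... + t^{k-1} N^{k-1}/(k-1)!) where N is the nilpotent superdiagonal part.

Assembling the blocks and conjugating back gives the entries of e^{tA} as shown above.

e^{tA} = [[(1 - t)*e^{-3*t}, 0, -t*e^{-3*t}], [-2*t*e^{-3*t}, e^{-3*t}, -2*t*e^{-3*t}], [t*e^{-3*t}, 0, (t + 1)*e^{-3*t}]]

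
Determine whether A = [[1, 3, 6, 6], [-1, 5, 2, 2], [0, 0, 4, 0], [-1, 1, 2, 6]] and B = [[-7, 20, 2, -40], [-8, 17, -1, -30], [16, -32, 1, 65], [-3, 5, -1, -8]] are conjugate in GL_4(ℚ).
trace(A) = 16 but trace(B) = 3. The trace is a similarity invariant, so A and B are not similar.

No.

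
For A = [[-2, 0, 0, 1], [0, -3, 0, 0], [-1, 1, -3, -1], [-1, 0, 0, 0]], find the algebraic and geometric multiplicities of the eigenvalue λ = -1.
algebraic multiplicity 2, geometric multiplicity 1

The characteristic polynomial is (x + 1)^2(x + 3)^2, so the factor x + 1 appears with exponent 2: the algebraic multiplicity is 2.

rank(A + I) = 3, so the eigenspace has dimension 4 - 3 = 1: the geometric multiplicity is 1.

Since 1 < 2, A is not diagonalizable.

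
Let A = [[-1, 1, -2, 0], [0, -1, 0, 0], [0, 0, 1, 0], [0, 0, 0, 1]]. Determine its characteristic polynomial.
χ_A(x) = (x - 1)^2(x + 1)^2

xI - A = [[x + 1, -1, 2, 0], [0, x + 1, 0, 0], [0, 0, x - 1, 0], [0, 0, 0, x - 1]].

Expanding det(xI - A) along the first row:
det(xI - A) = + (x + 1)·det([[x + 1, 0, 0], [0, x - 1, 0], [0, 0, x - 1]]) - (-1)·det([[0, 0, 0], [0, x - 1, 0], [0, 0, x - 1]]) + (2)·det([[0, x + 1, 0], [0, 0, 0], [0, 0, x - 1]]) - (0)·det([[0, x + 1, 0], [0, 0, x - 1], [0, 0, 0]]).

Evaluating gives χ_A(x) = x^4 - 2x^2 + 1 = (x - 1)^2(x + 1)^2.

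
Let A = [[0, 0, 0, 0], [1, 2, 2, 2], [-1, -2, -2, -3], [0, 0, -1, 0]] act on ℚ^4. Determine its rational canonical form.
R = [[0, 0, 0, 0], [1, 0, 0, -2], [0, 1, 0, 3], [0, 0, 1, 0]]

The invariant factors of A (the non-unit diagonal entries of the Smith normal form of xI - A over ℚ[x]) are x(x - 1)^2(x + 2), each dividing the next. The characteristic polynomial is their product, x(x - 1)^2(x + 2).

The rational canonical form is the block-diagonal matrix of companion matrices C(f_i):
R = [[0, 0, 0, 0], [1, 0, 0, -2], [0, 1, 0, 3], [0, 0, 1, 0]].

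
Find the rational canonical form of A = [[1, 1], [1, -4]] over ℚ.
The invariant factors of A (the non-unit diagonal entries of the Smith normal form of xI - A over ℚ[x]) are x^2 + 3x - 5, each dividing the next. The characteristic polynomial is their product, x^2 + 3x - 5.

The rational canonical form is the block-diagonal matrix of companion matrices C(f_i):
R = [[0, 5], [1, -3]].

Note the characteristic polynomial does not split into linear factors over ℚ, so A has no Jordan form over ℚ; the rational canonical form exists over any field.

R = [[0, 5], [1, -3]]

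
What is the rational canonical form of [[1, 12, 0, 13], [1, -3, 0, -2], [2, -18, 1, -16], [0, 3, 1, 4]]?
The invariant factors of A (the non-unit diagonal entries of the Smith normal form of xI - A over ℚ[x]) are (x - 3)(x^3 + x + 5), each dividing the next. The characteristic polynomial is their product, (x - 3)(x^3 + x + 5).

The rational canonical form is the block-diagonal matrix of companion matrices C(f_i):
R = [[0, 0, 0, 15], [1, 0, 0, -2], [0, 1, 0, -1], [0, 0, 1, 3]].

Note the characteristic polynomial does not split into linear factors over ℚ, so A has no Jordan form over ℚ; the rational canonical form exists over any field.

R = [[0, 0, 0, 15], [1, 0, 0, -2], [0, 1, 0, -1], [0, 0, 1, 3]]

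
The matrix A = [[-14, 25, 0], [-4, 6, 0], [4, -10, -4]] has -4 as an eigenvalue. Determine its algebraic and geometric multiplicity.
The characteristic polynomial is (x + 4)^3, so the factor x + 4 appears with exponent 3: the algebraic multiplicity is 3.

rank(A + 4I) = 1, so the eigenspace has dimension 3 - 1 = 2: the geometric multiplicity is 2.

Since 2 < 3, A is not diagonalizable.

algebraic multiplicity 3, geometric multiplicity 2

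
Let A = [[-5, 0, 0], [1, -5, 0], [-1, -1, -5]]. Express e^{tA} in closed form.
e^{tA} = [[e^{-5*t}, 0, 0], [t*e^{-5*t}, e^{-5*t}, 0], [t*(-t - 2)*e^{-5*t}/2, -t*e^{-5*t}, e^{-5*t}]]

A has Jordan form J = [[-5, 1, 0], [0, -5, 1], [0, 0, -5]] with A = PJP^{-1}, so e^{tA} = P e^{tJ} P^{-1}.

For a Jordan block J_k(λ), e^{tJ_k(λ)} = e^{λt} · (I + tN + t^2 N^2/2! + ... + t^{k-1} N^{k-1}/(k-1)!) where N is the nilpotent superdiagonal part.

Assembling the blocks and conjugating back gives the entries of e^{tA} as shown above.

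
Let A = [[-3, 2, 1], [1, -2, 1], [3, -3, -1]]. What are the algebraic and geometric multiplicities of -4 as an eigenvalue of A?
algebraic multiplicity 1, geometric multiplicity 1

The characteristic polynomial is (x + 1)^2(x + 4), so the factor x + 4 appears with exponent 1: the algebraic multiplicity is 1.

rank(A + 4I) = 2, so the eigenspace has dimension 3 - 2 = 1: the geometric multiplicity is 1.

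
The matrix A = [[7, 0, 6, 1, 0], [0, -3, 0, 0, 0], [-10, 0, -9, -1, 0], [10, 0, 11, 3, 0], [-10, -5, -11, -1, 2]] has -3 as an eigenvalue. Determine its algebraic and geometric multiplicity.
algebraic multiplicity 2, geometric multiplicity 2

The characteristic polynomial is (x - 2)^3(x + 3)^2, so the factor x + 3 appears with exponent 2: the algebraic multiplicity is 2.

rank(A + 3I) = 3, so the eigenspace has dimension 5 - 3 = 2: the geometric multiplicity is 2.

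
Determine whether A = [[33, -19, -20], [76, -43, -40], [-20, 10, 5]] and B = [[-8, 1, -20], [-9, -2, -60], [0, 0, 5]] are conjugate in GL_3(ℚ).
Yes.

Two matrices over a field are similar if and only if they have the same invariant factors.

Both A and B have characteristic polynomial (x - 5)(x + 5)^2 and minimal polynomial (x - 5)(x + 5)^2. Computing further, both have invariant factors (x - 5)(x + 5)^2. Hence A and B are similar.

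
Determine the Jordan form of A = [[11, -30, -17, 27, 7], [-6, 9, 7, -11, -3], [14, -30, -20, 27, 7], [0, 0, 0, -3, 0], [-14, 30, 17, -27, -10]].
J = [[-3, 1, 0, 0, 0], [0, -3, 0, 0, 0], [0, 0, -3, 0, 0], [0, 0, 0, -3, 0], [0, 0, 0, 0, -1]]

The characteristic polynomial is det(xI - A) = (x + 1)(x + 3)^4, so the eigenvalues are -3 (algebraic multiplicity 4), -1 (algebraic multiplicity 1).

For λ = -3: rank(A + 3I) = 2, rank((A + 3I)^2) = 1. The eigenspace has dimension 5 - 2 = 3, so there are 3 Jordan blocks; the rank sequence gives block sizes [2, 1, 1].

For λ = -1: algebraic multiplicity 1 gives one 1×1 block.

Assembling the blocks gives the Jordan form J above.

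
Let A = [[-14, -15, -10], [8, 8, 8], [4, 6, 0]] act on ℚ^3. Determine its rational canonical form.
R = [[-4, 0, 0], [0, 0, 8], [0, 1, -2]]

The invariant factors of A (the non-unit diagonal entries of the Smith normal form of xI - A over ℚ[x]) are x + 4, (x - 2)(x + 4), each dividing the next. The characteristic polynomial is their product, (x - 2)(x + 4)^2.

The rational canonical form is the block-diagonal matrix of companion matrices C(f_i):
R = [[-4, 0, 0], [0, 0, 8], [0, 1, -2]].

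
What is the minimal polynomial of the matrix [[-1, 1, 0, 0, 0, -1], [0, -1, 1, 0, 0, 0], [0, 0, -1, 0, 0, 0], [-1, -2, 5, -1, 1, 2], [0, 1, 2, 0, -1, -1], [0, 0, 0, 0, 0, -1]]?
m_A(x) = (x + 1)^3

The characteristic polynomial factors as (x + 1)^6. The minimal polynomial is ∏(x - λ)^{k_λ} where k_λ is the size of the largest Jordan block at λ.

For λ = -1: rank(A + I) = 3, and the largest Jordan block has size 3 (the smallest k with rank((A + I)^k) = rank((A + I)^(k+1))).

So m_A(x) = (x + 1)^3.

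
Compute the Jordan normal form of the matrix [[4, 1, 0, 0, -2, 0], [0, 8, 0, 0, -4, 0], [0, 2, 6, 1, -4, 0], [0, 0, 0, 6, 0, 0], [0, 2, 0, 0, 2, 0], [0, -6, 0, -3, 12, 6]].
J = [[4, 1, 0, 0, 0, 0], [0, 4, 0, 0, 0, 0], [0, 0, 6, 1, 0, 0], [0, 0, 0, 6, 0, 0], [0, 0, 0, 0, 6, 0], [0, 0, 0, 0, 0, 6]]

The characteristic polynomial is det(xI - A) = (x - 6)^4(x - 4)^2, so the eigenvalues are 4 (algebraic multiplicity 2), 6 (algebraic multiplicity 4).

For λ = 4: rank(A - 4I) = 5, rank((A - 4I)^2) = 4. The eigenspace has dimension 6 - 5 = 1, so there is 1 Jordan block; the rank sequence gives block sizes [2].

For λ = 6: rank(A - 6I) = 3, rank((A - 6I)^2) = 2. The eigenspace has dimension 6 - 3 = 3, so there are 3 Jordan blocks; the rank sequence gives block sizes [2, 1, 1].

Assembling the blocks gives the Jordan form J above.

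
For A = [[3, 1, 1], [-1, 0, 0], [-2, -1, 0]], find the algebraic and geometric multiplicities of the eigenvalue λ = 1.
The characteristic polynomial is (x - 1)^3, so the factor x - 1 appears with exponent 3: the algebraic multiplicity is 3.

rank(A - I) = 2, so the eigenspace has dimension 3 - 2 = 1: the geometric multiplicity is 1.

Since 1 < 3, A is not diagonalizable.

algebraic multiplicity 3, geometric multiplicity 1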